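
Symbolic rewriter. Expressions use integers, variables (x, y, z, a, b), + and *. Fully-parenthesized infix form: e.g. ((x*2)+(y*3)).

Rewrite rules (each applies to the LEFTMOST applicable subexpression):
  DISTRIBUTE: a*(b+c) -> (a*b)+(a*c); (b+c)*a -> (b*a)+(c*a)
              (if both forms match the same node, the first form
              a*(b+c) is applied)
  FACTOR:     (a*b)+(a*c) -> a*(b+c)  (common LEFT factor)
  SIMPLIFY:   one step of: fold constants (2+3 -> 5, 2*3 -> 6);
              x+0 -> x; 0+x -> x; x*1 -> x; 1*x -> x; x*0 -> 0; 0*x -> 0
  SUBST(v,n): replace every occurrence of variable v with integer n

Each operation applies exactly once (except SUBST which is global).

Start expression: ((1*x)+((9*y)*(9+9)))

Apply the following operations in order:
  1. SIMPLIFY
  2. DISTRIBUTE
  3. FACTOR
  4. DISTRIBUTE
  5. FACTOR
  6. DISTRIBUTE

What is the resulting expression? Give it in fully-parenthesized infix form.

Answer: (x+(((9*y)*9)+((9*y)*9)))

Derivation:
Start: ((1*x)+((9*y)*(9+9)))
Apply SIMPLIFY at L (target: (1*x)): ((1*x)+((9*y)*(9+9))) -> (x+((9*y)*(9+9)))
Apply DISTRIBUTE at R (target: ((9*y)*(9+9))): (x+((9*y)*(9+9))) -> (x+(((9*y)*9)+((9*y)*9)))
Apply FACTOR at R (target: (((9*y)*9)+((9*y)*9))): (x+(((9*y)*9)+((9*y)*9))) -> (x+((9*y)*(9+9)))
Apply DISTRIBUTE at R (target: ((9*y)*(9+9))): (x+((9*y)*(9+9))) -> (x+(((9*y)*9)+((9*y)*9)))
Apply FACTOR at R (target: (((9*y)*9)+((9*y)*9))): (x+(((9*y)*9)+((9*y)*9))) -> (x+((9*y)*(9+9)))
Apply DISTRIBUTE at R (target: ((9*y)*(9+9))): (x+((9*y)*(9+9))) -> (x+(((9*y)*9)+((9*y)*9)))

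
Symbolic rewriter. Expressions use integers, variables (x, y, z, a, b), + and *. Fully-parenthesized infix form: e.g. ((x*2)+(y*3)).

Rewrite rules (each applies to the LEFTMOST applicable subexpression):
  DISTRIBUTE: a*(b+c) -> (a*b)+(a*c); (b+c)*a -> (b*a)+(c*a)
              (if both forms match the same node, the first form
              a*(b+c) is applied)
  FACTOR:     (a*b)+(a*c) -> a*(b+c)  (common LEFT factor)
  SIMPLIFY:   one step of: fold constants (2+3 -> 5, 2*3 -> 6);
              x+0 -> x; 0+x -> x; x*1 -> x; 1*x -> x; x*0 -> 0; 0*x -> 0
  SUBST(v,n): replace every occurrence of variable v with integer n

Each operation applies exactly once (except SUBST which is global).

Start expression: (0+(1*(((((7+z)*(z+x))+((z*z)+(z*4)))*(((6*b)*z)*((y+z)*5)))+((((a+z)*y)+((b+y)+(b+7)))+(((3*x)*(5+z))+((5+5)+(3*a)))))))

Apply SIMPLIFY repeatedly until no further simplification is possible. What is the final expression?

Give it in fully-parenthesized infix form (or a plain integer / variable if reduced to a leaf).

Answer: (((((7+z)*(z+x))+((z*z)+(z*4)))*(((6*b)*z)*((y+z)*5)))+((((a+z)*y)+((b+y)+(b+7)))+(((3*x)*(5+z))+(10+(3*a)))))

Derivation:
Start: (0+(1*(((((7+z)*(z+x))+((z*z)+(z*4)))*(((6*b)*z)*((y+z)*5)))+((((a+z)*y)+((b+y)+(b+7)))+(((3*x)*(5+z))+((5+5)+(3*a)))))))
Step 1: at root: (0+(1*(((((7+z)*(z+x))+((z*z)+(z*4)))*(((6*b)*z)*((y+z)*5)))+((((a+z)*y)+((b+y)+(b+7)))+(((3*x)*(5+z))+((5+5)+(3*a))))))) -> (1*(((((7+z)*(z+x))+((z*z)+(z*4)))*(((6*b)*z)*((y+z)*5)))+((((a+z)*y)+((b+y)+(b+7)))+(((3*x)*(5+z))+((5+5)+(3*a)))))); overall: (0+(1*(((((7+z)*(z+x))+((z*z)+(z*4)))*(((6*b)*z)*((y+z)*5)))+((((a+z)*y)+((b+y)+(b+7)))+(((3*x)*(5+z))+((5+5)+(3*a))))))) -> (1*(((((7+z)*(z+x))+((z*z)+(z*4)))*(((6*b)*z)*((y+z)*5)))+((((a+z)*y)+((b+y)+(b+7)))+(((3*x)*(5+z))+((5+5)+(3*a))))))
Step 2: at root: (1*(((((7+z)*(z+x))+((z*z)+(z*4)))*(((6*b)*z)*((y+z)*5)))+((((a+z)*y)+((b+y)+(b+7)))+(((3*x)*(5+z))+((5+5)+(3*a)))))) -> (((((7+z)*(z+x))+((z*z)+(z*4)))*(((6*b)*z)*((y+z)*5)))+((((a+z)*y)+((b+y)+(b+7)))+(((3*x)*(5+z))+((5+5)+(3*a))))); overall: (1*(((((7+z)*(z+x))+((z*z)+(z*4)))*(((6*b)*z)*((y+z)*5)))+((((a+z)*y)+((b+y)+(b+7)))+(((3*x)*(5+z))+((5+5)+(3*a)))))) -> (((((7+z)*(z+x))+((z*z)+(z*4)))*(((6*b)*z)*((y+z)*5)))+((((a+z)*y)+((b+y)+(b+7)))+(((3*x)*(5+z))+((5+5)+(3*a)))))
Step 3: at RRRL: (5+5) -> 10; overall: (((((7+z)*(z+x))+((z*z)+(z*4)))*(((6*b)*z)*((y+z)*5)))+((((a+z)*y)+((b+y)+(b+7)))+(((3*x)*(5+z))+((5+5)+(3*a))))) -> (((((7+z)*(z+x))+((z*z)+(z*4)))*(((6*b)*z)*((y+z)*5)))+((((a+z)*y)+((b+y)+(b+7)))+(((3*x)*(5+z))+(10+(3*a)))))
Fixed point: (((((7+z)*(z+x))+((z*z)+(z*4)))*(((6*b)*z)*((y+z)*5)))+((((a+z)*y)+((b+y)+(b+7)))+(((3*x)*(5+z))+(10+(3*a)))))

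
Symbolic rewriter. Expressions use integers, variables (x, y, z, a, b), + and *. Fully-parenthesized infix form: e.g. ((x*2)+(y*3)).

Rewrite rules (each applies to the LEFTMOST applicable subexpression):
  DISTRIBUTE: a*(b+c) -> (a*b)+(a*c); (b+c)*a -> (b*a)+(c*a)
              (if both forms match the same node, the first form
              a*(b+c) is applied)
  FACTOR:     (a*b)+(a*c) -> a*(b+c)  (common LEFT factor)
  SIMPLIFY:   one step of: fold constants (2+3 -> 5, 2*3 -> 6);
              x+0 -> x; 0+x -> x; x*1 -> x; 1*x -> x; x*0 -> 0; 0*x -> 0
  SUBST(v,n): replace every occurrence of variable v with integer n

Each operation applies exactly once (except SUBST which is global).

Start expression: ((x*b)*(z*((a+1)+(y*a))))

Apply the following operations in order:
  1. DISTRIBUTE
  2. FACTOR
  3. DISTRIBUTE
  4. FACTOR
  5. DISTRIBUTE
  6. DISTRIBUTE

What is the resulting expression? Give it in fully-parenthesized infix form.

Answer: (((x*b)*(z*(a+1)))+((x*b)*(z*(y*a))))

Derivation:
Start: ((x*b)*(z*((a+1)+(y*a))))
Apply DISTRIBUTE at R (target: (z*((a+1)+(y*a)))): ((x*b)*(z*((a+1)+(y*a)))) -> ((x*b)*((z*(a+1))+(z*(y*a))))
Apply FACTOR at R (target: ((z*(a+1))+(z*(y*a)))): ((x*b)*((z*(a+1))+(z*(y*a)))) -> ((x*b)*(z*((a+1)+(y*a))))
Apply DISTRIBUTE at R (target: (z*((a+1)+(y*a)))): ((x*b)*(z*((a+1)+(y*a)))) -> ((x*b)*((z*(a+1))+(z*(y*a))))
Apply FACTOR at R (target: ((z*(a+1))+(z*(y*a)))): ((x*b)*((z*(a+1))+(z*(y*a)))) -> ((x*b)*(z*((a+1)+(y*a))))
Apply DISTRIBUTE at R (target: (z*((a+1)+(y*a)))): ((x*b)*(z*((a+1)+(y*a)))) -> ((x*b)*((z*(a+1))+(z*(y*a))))
Apply DISTRIBUTE at root (target: ((x*b)*((z*(a+1))+(z*(y*a))))): ((x*b)*((z*(a+1))+(z*(y*a)))) -> (((x*b)*(z*(a+1)))+((x*b)*(z*(y*a))))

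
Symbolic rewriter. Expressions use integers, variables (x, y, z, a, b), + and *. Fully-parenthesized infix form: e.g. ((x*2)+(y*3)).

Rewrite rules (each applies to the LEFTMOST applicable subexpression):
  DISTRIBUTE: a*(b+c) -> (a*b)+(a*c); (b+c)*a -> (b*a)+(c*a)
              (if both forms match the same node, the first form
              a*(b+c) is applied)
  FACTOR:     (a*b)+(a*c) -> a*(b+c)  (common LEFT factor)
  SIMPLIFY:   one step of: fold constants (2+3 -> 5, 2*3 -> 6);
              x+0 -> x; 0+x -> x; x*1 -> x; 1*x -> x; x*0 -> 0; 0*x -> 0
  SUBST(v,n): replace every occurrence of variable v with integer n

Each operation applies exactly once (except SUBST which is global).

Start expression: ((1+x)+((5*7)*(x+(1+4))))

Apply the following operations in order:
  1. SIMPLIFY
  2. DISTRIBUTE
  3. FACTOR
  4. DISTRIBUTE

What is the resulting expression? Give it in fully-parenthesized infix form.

Answer: ((1+x)+((35*x)+(35*(1+4))))

Derivation:
Start: ((1+x)+((5*7)*(x+(1+4))))
Apply SIMPLIFY at RL (target: (5*7)): ((1+x)+((5*7)*(x+(1+4)))) -> ((1+x)+(35*(x+(1+4))))
Apply DISTRIBUTE at R (target: (35*(x+(1+4)))): ((1+x)+(35*(x+(1+4)))) -> ((1+x)+((35*x)+(35*(1+4))))
Apply FACTOR at R (target: ((35*x)+(35*(1+4)))): ((1+x)+((35*x)+(35*(1+4)))) -> ((1+x)+(35*(x+(1+4))))
Apply DISTRIBUTE at R (target: (35*(x+(1+4)))): ((1+x)+(35*(x+(1+4)))) -> ((1+x)+((35*x)+(35*(1+4))))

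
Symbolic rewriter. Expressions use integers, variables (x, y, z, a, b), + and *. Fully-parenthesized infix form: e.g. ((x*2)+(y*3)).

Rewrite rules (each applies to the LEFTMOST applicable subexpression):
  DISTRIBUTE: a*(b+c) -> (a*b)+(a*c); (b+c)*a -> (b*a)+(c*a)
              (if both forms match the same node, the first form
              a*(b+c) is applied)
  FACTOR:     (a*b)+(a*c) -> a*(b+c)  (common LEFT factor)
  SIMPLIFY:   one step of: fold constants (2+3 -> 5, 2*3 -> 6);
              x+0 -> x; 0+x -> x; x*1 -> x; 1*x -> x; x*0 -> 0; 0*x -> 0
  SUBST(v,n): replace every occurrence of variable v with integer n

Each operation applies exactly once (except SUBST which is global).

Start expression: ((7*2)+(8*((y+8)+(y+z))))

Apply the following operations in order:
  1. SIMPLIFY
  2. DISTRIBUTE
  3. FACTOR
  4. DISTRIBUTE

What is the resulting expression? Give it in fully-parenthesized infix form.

Answer: (14+((8*(y+8))+(8*(y+z))))

Derivation:
Start: ((7*2)+(8*((y+8)+(y+z))))
Apply SIMPLIFY at L (target: (7*2)): ((7*2)+(8*((y+8)+(y+z)))) -> (14+(8*((y+8)+(y+z))))
Apply DISTRIBUTE at R (target: (8*((y+8)+(y+z)))): (14+(8*((y+8)+(y+z)))) -> (14+((8*(y+8))+(8*(y+z))))
Apply FACTOR at R (target: ((8*(y+8))+(8*(y+z)))): (14+((8*(y+8))+(8*(y+z)))) -> (14+(8*((y+8)+(y+z))))
Apply DISTRIBUTE at R (target: (8*((y+8)+(y+z)))): (14+(8*((y+8)+(y+z)))) -> (14+((8*(y+8))+(8*(y+z))))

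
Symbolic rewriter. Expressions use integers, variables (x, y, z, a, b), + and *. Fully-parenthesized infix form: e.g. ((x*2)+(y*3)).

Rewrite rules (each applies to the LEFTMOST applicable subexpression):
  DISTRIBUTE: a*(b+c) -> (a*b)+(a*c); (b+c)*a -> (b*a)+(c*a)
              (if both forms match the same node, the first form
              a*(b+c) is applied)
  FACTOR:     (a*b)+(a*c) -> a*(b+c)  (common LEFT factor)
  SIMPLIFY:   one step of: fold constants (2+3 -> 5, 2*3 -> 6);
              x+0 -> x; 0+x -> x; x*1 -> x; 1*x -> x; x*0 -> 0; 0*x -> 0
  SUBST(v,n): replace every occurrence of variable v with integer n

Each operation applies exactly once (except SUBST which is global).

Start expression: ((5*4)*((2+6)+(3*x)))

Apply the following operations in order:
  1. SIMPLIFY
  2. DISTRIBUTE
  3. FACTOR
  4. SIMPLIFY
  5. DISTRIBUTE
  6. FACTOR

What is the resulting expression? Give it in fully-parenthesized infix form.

Answer: (20*(8+(3*x)))

Derivation:
Start: ((5*4)*((2+6)+(3*x)))
Apply SIMPLIFY at L (target: (5*4)): ((5*4)*((2+6)+(3*x))) -> (20*((2+6)+(3*x)))
Apply DISTRIBUTE at root (target: (20*((2+6)+(3*x)))): (20*((2+6)+(3*x))) -> ((20*(2+6))+(20*(3*x)))
Apply FACTOR at root (target: ((20*(2+6))+(20*(3*x)))): ((20*(2+6))+(20*(3*x))) -> (20*((2+6)+(3*x)))
Apply SIMPLIFY at RL (target: (2+6)): (20*((2+6)+(3*x))) -> (20*(8+(3*x)))
Apply DISTRIBUTE at root (target: (20*(8+(3*x)))): (20*(8+(3*x))) -> ((20*8)+(20*(3*x)))
Apply FACTOR at root (target: ((20*8)+(20*(3*x)))): ((20*8)+(20*(3*x))) -> (20*(8+(3*x)))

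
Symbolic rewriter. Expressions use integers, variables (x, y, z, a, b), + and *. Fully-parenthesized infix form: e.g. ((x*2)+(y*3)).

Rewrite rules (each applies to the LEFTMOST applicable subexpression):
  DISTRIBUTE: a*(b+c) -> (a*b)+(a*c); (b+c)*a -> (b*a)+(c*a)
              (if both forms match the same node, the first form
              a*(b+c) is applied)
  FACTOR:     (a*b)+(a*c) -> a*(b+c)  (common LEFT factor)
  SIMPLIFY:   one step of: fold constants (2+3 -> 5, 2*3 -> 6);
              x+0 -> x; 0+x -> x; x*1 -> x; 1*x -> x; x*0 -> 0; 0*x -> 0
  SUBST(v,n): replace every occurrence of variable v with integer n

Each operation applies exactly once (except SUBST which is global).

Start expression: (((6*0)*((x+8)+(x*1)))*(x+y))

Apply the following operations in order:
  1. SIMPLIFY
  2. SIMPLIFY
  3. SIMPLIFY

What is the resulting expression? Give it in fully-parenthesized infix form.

Answer: 0

Derivation:
Start: (((6*0)*((x+8)+(x*1)))*(x+y))
Apply SIMPLIFY at LL (target: (6*0)): (((6*0)*((x+8)+(x*1)))*(x+y)) -> ((0*((x+8)+(x*1)))*(x+y))
Apply SIMPLIFY at L (target: (0*((x+8)+(x*1)))): ((0*((x+8)+(x*1)))*(x+y)) -> (0*(x+y))
Apply SIMPLIFY at root (target: (0*(x+y))): (0*(x+y)) -> 0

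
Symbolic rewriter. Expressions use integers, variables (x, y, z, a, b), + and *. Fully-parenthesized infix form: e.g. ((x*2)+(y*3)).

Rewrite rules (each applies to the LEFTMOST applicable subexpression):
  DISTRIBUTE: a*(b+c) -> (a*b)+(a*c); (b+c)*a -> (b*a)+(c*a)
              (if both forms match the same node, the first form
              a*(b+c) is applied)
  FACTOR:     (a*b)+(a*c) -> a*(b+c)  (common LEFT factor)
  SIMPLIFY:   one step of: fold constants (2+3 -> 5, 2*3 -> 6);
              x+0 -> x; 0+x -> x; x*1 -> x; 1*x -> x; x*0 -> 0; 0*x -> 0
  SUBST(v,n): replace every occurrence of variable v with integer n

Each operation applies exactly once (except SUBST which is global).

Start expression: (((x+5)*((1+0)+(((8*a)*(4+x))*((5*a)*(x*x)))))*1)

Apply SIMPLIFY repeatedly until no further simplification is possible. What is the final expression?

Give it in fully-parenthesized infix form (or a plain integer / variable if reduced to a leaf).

Start: (((x+5)*((1+0)+(((8*a)*(4+x))*((5*a)*(x*x)))))*1)
Step 1: at root: (((x+5)*((1+0)+(((8*a)*(4+x))*((5*a)*(x*x)))))*1) -> ((x+5)*((1+0)+(((8*a)*(4+x))*((5*a)*(x*x))))); overall: (((x+5)*((1+0)+(((8*a)*(4+x))*((5*a)*(x*x)))))*1) -> ((x+5)*((1+0)+(((8*a)*(4+x))*((5*a)*(x*x)))))
Step 2: at RL: (1+0) -> 1; overall: ((x+5)*((1+0)+(((8*a)*(4+x))*((5*a)*(x*x))))) -> ((x+5)*(1+(((8*a)*(4+x))*((5*a)*(x*x)))))
Fixed point: ((x+5)*(1+(((8*a)*(4+x))*((5*a)*(x*x)))))

Answer: ((x+5)*(1+(((8*a)*(4+x))*((5*a)*(x*x)))))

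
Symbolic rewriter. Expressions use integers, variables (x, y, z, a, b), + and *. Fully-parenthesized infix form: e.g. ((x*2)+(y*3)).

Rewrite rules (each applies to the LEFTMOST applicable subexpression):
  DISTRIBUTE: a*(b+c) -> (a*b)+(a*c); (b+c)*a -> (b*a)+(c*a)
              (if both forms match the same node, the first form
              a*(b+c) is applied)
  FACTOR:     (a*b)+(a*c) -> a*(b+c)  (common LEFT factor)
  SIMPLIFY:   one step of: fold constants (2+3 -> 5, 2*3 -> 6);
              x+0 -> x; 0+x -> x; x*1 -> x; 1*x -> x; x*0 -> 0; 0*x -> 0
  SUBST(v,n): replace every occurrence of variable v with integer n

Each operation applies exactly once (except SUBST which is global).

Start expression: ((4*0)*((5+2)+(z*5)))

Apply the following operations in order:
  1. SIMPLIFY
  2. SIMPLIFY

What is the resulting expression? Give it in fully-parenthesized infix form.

Start: ((4*0)*((5+2)+(z*5)))
Apply SIMPLIFY at L (target: (4*0)): ((4*0)*((5+2)+(z*5))) -> (0*((5+2)+(z*5)))
Apply SIMPLIFY at root (target: (0*((5+2)+(z*5)))): (0*((5+2)+(z*5))) -> 0

Answer: 0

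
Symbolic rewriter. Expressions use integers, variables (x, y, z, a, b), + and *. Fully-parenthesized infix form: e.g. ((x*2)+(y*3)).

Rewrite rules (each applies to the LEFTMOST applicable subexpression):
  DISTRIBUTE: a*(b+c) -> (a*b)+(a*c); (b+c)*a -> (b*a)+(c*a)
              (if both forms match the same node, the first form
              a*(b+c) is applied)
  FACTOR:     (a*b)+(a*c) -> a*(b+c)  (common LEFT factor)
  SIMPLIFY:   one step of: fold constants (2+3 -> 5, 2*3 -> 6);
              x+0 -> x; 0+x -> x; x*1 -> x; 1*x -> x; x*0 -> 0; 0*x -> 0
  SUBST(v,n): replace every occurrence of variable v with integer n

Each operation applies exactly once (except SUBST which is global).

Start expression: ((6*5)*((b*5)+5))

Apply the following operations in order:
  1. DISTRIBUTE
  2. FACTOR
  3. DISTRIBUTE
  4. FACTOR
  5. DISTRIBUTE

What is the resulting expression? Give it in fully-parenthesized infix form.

Start: ((6*5)*((b*5)+5))
Apply DISTRIBUTE at root (target: ((6*5)*((b*5)+5))): ((6*5)*((b*5)+5)) -> (((6*5)*(b*5))+((6*5)*5))
Apply FACTOR at root (target: (((6*5)*(b*5))+((6*5)*5))): (((6*5)*(b*5))+((6*5)*5)) -> ((6*5)*((b*5)+5))
Apply DISTRIBUTE at root (target: ((6*5)*((b*5)+5))): ((6*5)*((b*5)+5)) -> (((6*5)*(b*5))+((6*5)*5))
Apply FACTOR at root (target: (((6*5)*(b*5))+((6*5)*5))): (((6*5)*(b*5))+((6*5)*5)) -> ((6*5)*((b*5)+5))
Apply DISTRIBUTE at root (target: ((6*5)*((b*5)+5))): ((6*5)*((b*5)+5)) -> (((6*5)*(b*5))+((6*5)*5))

Answer: (((6*5)*(b*5))+((6*5)*5))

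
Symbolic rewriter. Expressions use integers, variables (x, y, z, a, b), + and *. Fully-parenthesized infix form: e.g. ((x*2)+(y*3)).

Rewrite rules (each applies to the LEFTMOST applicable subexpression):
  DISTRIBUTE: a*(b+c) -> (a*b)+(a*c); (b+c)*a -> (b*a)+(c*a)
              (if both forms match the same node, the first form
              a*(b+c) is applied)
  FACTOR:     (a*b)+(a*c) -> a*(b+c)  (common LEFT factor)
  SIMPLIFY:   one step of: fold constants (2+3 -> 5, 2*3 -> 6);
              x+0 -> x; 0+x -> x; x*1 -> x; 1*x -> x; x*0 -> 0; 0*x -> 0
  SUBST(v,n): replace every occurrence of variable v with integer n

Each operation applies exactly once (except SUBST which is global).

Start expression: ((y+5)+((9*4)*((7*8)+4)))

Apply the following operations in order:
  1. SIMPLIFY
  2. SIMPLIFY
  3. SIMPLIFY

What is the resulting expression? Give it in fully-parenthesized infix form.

Start: ((y+5)+((9*4)*((7*8)+4)))
Apply SIMPLIFY at RL (target: (9*4)): ((y+5)+((9*4)*((7*8)+4))) -> ((y+5)+(36*((7*8)+4)))
Apply SIMPLIFY at RRL (target: (7*8)): ((y+5)+(36*((7*8)+4))) -> ((y+5)+(36*(56+4)))
Apply SIMPLIFY at RR (target: (56+4)): ((y+5)+(36*(56+4))) -> ((y+5)+(36*60))

Answer: ((y+5)+(36*60))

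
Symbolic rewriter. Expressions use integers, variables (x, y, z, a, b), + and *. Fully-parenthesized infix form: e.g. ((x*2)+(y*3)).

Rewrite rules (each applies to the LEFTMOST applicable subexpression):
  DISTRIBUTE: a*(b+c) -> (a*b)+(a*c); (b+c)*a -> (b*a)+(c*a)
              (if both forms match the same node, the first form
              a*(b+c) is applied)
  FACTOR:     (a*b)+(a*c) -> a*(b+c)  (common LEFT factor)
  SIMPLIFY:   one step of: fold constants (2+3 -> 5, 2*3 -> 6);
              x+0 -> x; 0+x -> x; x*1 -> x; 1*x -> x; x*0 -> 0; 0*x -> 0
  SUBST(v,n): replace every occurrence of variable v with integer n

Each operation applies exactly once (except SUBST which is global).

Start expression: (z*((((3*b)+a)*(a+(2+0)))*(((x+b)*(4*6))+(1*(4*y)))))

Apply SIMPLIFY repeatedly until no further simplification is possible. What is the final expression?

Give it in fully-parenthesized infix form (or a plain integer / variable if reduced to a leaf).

Start: (z*((((3*b)+a)*(a+(2+0)))*(((x+b)*(4*6))+(1*(4*y)))))
Step 1: at RLRR: (2+0) -> 2; overall: (z*((((3*b)+a)*(a+(2+0)))*(((x+b)*(4*6))+(1*(4*y))))) -> (z*((((3*b)+a)*(a+2))*(((x+b)*(4*6))+(1*(4*y)))))
Step 2: at RRLR: (4*6) -> 24; overall: (z*((((3*b)+a)*(a+2))*(((x+b)*(4*6))+(1*(4*y))))) -> (z*((((3*b)+a)*(a+2))*(((x+b)*24)+(1*(4*y)))))
Step 3: at RRR: (1*(4*y)) -> (4*y); overall: (z*((((3*b)+a)*(a+2))*(((x+b)*24)+(1*(4*y))))) -> (z*((((3*b)+a)*(a+2))*(((x+b)*24)+(4*y))))
Fixed point: (z*((((3*b)+a)*(a+2))*(((x+b)*24)+(4*y))))

Answer: (z*((((3*b)+a)*(a+2))*(((x+b)*24)+(4*y))))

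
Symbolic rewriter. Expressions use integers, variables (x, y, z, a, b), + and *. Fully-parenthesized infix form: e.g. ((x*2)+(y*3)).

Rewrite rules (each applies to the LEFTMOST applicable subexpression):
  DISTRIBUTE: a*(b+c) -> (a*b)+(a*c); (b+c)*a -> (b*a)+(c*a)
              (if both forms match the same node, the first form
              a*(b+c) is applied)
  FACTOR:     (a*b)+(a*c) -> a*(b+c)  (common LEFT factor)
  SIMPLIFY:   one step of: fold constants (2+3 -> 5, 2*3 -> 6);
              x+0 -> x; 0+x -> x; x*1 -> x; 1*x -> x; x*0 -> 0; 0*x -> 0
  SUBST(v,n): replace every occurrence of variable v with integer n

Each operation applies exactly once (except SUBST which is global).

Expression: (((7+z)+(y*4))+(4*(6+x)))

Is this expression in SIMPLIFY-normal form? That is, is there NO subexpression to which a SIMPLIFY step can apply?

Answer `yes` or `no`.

Answer: yes

Derivation:
Expression: (((7+z)+(y*4))+(4*(6+x)))
Scanning for simplifiable subexpressions (pre-order)...
  at root: (((7+z)+(y*4))+(4*(6+x))) (not simplifiable)
  at L: ((7+z)+(y*4)) (not simplifiable)
  at LL: (7+z) (not simplifiable)
  at LR: (y*4) (not simplifiable)
  at R: (4*(6+x)) (not simplifiable)
  at RR: (6+x) (not simplifiable)
Result: no simplifiable subexpression found -> normal form.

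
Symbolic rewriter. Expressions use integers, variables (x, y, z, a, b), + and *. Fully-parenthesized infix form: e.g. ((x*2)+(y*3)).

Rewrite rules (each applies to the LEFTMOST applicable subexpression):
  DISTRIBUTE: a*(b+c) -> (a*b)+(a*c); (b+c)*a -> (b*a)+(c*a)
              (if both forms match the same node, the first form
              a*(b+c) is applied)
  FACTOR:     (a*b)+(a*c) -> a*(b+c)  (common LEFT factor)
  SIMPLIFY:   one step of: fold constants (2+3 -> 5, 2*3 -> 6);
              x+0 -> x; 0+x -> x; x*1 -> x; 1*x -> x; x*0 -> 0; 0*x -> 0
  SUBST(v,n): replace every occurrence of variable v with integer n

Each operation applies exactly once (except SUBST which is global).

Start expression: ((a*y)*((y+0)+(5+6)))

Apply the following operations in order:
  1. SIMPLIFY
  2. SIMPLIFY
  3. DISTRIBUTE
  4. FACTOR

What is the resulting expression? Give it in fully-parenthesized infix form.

Answer: ((a*y)*(y+11))

Derivation:
Start: ((a*y)*((y+0)+(5+6)))
Apply SIMPLIFY at RL (target: (y+0)): ((a*y)*((y+0)+(5+6))) -> ((a*y)*(y+(5+6)))
Apply SIMPLIFY at RR (target: (5+6)): ((a*y)*(y+(5+6))) -> ((a*y)*(y+11))
Apply DISTRIBUTE at root (target: ((a*y)*(y+11))): ((a*y)*(y+11)) -> (((a*y)*y)+((a*y)*11))
Apply FACTOR at root (target: (((a*y)*y)+((a*y)*11))): (((a*y)*y)+((a*y)*11)) -> ((a*y)*(y+11))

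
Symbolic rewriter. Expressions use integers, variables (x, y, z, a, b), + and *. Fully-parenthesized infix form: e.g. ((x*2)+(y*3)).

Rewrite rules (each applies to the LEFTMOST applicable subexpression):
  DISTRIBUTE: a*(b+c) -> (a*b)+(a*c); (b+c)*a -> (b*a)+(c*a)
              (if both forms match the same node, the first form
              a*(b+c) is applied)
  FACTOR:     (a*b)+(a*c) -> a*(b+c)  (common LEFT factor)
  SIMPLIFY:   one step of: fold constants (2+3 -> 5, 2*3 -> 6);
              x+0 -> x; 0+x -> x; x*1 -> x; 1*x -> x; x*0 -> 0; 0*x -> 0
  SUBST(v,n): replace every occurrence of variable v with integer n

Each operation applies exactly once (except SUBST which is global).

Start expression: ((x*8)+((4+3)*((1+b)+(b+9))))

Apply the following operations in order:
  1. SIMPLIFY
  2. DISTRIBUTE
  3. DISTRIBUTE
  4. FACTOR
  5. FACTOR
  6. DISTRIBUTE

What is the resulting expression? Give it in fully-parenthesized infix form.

Answer: ((x*8)+((7*(1+b))+(7*(b+9))))

Derivation:
Start: ((x*8)+((4+3)*((1+b)+(b+9))))
Apply SIMPLIFY at RL (target: (4+3)): ((x*8)+((4+3)*((1+b)+(b+9)))) -> ((x*8)+(7*((1+b)+(b+9))))
Apply DISTRIBUTE at R (target: (7*((1+b)+(b+9)))): ((x*8)+(7*((1+b)+(b+9)))) -> ((x*8)+((7*(1+b))+(7*(b+9))))
Apply DISTRIBUTE at RL (target: (7*(1+b))): ((x*8)+((7*(1+b))+(7*(b+9)))) -> ((x*8)+(((7*1)+(7*b))+(7*(b+9))))
Apply FACTOR at RL (target: ((7*1)+(7*b))): ((x*8)+(((7*1)+(7*b))+(7*(b+9)))) -> ((x*8)+((7*(1+b))+(7*(b+9))))
Apply FACTOR at R (target: ((7*(1+b))+(7*(b+9)))): ((x*8)+((7*(1+b))+(7*(b+9)))) -> ((x*8)+(7*((1+b)+(b+9))))
Apply DISTRIBUTE at R (target: (7*((1+b)+(b+9)))): ((x*8)+(7*((1+b)+(b+9)))) -> ((x*8)+((7*(1+b))+(7*(b+9))))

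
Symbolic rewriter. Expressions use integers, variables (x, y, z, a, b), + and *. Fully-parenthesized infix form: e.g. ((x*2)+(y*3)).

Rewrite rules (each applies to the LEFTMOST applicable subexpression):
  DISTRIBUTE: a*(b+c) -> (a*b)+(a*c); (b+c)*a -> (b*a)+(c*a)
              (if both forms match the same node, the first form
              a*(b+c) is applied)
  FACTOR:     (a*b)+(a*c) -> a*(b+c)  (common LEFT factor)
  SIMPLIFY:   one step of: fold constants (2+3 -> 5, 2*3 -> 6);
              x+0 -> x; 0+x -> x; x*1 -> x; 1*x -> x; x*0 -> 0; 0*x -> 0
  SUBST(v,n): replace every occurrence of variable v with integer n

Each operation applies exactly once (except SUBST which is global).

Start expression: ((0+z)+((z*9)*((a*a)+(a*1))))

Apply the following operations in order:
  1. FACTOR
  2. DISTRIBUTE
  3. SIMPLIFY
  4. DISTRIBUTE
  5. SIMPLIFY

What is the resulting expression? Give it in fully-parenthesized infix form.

Answer: (z+(((z*9)*(a*a))+((z*9)*a)))

Derivation:
Start: ((0+z)+((z*9)*((a*a)+(a*1))))
Apply FACTOR at RR (target: ((a*a)+(a*1))): ((0+z)+((z*9)*((a*a)+(a*1)))) -> ((0+z)+((z*9)*(a*(a+1))))
Apply DISTRIBUTE at RR (target: (a*(a+1))): ((0+z)+((z*9)*(a*(a+1)))) -> ((0+z)+((z*9)*((a*a)+(a*1))))
Apply SIMPLIFY at L (target: (0+z)): ((0+z)+((z*9)*((a*a)+(a*1)))) -> (z+((z*9)*((a*a)+(a*1))))
Apply DISTRIBUTE at R (target: ((z*9)*((a*a)+(a*1)))): (z+((z*9)*((a*a)+(a*1)))) -> (z+(((z*9)*(a*a))+((z*9)*(a*1))))
Apply SIMPLIFY at RRR (target: (a*1)): (z+(((z*9)*(a*a))+((z*9)*(a*1)))) -> (z+(((z*9)*(a*a))+((z*9)*a)))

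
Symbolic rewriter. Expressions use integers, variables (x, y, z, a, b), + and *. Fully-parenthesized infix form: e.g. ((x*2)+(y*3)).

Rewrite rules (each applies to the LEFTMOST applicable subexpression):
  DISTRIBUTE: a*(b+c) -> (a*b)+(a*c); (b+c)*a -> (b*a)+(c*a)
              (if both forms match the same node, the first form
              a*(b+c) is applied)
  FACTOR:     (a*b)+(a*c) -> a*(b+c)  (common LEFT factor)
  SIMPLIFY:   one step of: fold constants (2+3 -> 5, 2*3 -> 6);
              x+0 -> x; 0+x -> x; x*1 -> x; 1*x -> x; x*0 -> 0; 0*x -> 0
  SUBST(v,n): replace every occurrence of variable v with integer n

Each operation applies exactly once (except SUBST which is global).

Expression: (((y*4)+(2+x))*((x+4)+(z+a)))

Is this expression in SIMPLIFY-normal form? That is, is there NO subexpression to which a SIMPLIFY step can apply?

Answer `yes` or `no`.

Answer: yes

Derivation:
Expression: (((y*4)+(2+x))*((x+4)+(z+a)))
Scanning for simplifiable subexpressions (pre-order)...
  at root: (((y*4)+(2+x))*((x+4)+(z+a))) (not simplifiable)
  at L: ((y*4)+(2+x)) (not simplifiable)
  at LL: (y*4) (not simplifiable)
  at LR: (2+x) (not simplifiable)
  at R: ((x+4)+(z+a)) (not simplifiable)
  at RL: (x+4) (not simplifiable)
  at RR: (z+a) (not simplifiable)
Result: no simplifiable subexpression found -> normal form.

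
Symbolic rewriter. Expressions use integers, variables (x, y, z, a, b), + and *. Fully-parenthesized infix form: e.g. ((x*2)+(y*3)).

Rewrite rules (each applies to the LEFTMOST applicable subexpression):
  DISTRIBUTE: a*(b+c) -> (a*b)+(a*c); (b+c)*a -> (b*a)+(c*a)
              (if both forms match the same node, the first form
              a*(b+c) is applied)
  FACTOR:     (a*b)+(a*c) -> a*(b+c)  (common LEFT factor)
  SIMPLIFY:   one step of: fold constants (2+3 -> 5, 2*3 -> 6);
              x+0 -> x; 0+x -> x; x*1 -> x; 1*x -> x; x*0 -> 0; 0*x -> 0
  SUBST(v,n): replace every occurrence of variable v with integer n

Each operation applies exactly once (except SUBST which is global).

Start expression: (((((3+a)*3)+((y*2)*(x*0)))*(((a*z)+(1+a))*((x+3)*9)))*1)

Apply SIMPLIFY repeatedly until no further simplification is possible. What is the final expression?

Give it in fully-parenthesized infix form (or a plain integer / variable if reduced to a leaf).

Answer: (((3+a)*3)*(((a*z)+(1+a))*((x+3)*9)))

Derivation:
Start: (((((3+a)*3)+((y*2)*(x*0)))*(((a*z)+(1+a))*((x+3)*9)))*1)
Step 1: at root: (((((3+a)*3)+((y*2)*(x*0)))*(((a*z)+(1+a))*((x+3)*9)))*1) -> ((((3+a)*3)+((y*2)*(x*0)))*(((a*z)+(1+a))*((x+3)*9))); overall: (((((3+a)*3)+((y*2)*(x*0)))*(((a*z)+(1+a))*((x+3)*9)))*1) -> ((((3+a)*3)+((y*2)*(x*0)))*(((a*z)+(1+a))*((x+3)*9)))
Step 2: at LRR: (x*0) -> 0; overall: ((((3+a)*3)+((y*2)*(x*0)))*(((a*z)+(1+a))*((x+3)*9))) -> ((((3+a)*3)+((y*2)*0))*(((a*z)+(1+a))*((x+3)*9)))
Step 3: at LR: ((y*2)*0) -> 0; overall: ((((3+a)*3)+((y*2)*0))*(((a*z)+(1+a))*((x+3)*9))) -> ((((3+a)*3)+0)*(((a*z)+(1+a))*((x+3)*9)))
Step 4: at L: (((3+a)*3)+0) -> ((3+a)*3); overall: ((((3+a)*3)+0)*(((a*z)+(1+a))*((x+3)*9))) -> (((3+a)*3)*(((a*z)+(1+a))*((x+3)*9)))
Fixed point: (((3+a)*3)*(((a*z)+(1+a))*((x+3)*9)))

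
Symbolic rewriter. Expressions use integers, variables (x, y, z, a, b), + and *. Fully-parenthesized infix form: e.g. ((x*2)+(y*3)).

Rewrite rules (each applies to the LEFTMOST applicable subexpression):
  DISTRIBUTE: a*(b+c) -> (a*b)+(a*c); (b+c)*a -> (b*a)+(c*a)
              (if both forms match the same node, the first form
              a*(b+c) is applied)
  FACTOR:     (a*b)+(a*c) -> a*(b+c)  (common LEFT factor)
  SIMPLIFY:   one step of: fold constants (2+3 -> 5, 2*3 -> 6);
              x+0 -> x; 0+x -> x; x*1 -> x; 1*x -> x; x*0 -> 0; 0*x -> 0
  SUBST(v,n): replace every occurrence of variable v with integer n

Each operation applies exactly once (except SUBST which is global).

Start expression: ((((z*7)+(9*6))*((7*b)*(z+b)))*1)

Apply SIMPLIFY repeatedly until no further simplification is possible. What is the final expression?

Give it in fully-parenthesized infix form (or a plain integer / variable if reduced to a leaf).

Answer: (((z*7)+54)*((7*b)*(z+b)))

Derivation:
Start: ((((z*7)+(9*6))*((7*b)*(z+b)))*1)
Step 1: at root: ((((z*7)+(9*6))*((7*b)*(z+b)))*1) -> (((z*7)+(9*6))*((7*b)*(z+b))); overall: ((((z*7)+(9*6))*((7*b)*(z+b)))*1) -> (((z*7)+(9*6))*((7*b)*(z+b)))
Step 2: at LR: (9*6) -> 54; overall: (((z*7)+(9*6))*((7*b)*(z+b))) -> (((z*7)+54)*((7*b)*(z+b)))
Fixed point: (((z*7)+54)*((7*b)*(z+b)))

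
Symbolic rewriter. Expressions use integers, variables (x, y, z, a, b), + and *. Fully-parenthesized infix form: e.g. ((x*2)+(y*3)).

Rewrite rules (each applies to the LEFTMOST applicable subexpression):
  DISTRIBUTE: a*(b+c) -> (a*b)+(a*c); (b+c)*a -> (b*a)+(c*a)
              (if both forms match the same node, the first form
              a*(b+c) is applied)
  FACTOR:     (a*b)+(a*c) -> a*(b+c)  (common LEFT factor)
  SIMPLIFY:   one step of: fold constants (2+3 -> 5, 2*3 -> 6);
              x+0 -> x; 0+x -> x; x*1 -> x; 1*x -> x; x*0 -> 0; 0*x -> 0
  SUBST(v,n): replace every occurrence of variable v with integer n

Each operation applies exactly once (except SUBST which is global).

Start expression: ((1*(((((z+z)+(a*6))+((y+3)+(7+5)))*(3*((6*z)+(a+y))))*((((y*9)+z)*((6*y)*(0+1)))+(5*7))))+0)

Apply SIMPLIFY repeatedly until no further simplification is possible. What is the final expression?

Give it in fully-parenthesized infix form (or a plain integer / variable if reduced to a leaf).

Start: ((1*(((((z+z)+(a*6))+((y+3)+(7+5)))*(3*((6*z)+(a+y))))*((((y*9)+z)*((6*y)*(0+1)))+(5*7))))+0)
Step 1: at root: ((1*(((((z+z)+(a*6))+((y+3)+(7+5)))*(3*((6*z)+(a+y))))*((((y*9)+z)*((6*y)*(0+1)))+(5*7))))+0) -> (1*(((((z+z)+(a*6))+((y+3)+(7+5)))*(3*((6*z)+(a+y))))*((((y*9)+z)*((6*y)*(0+1)))+(5*7)))); overall: ((1*(((((z+z)+(a*6))+((y+3)+(7+5)))*(3*((6*z)+(a+y))))*((((y*9)+z)*((6*y)*(0+1)))+(5*7))))+0) -> (1*(((((z+z)+(a*6))+((y+3)+(7+5)))*(3*((6*z)+(a+y))))*((((y*9)+z)*((6*y)*(0+1)))+(5*7))))
Step 2: at root: (1*(((((z+z)+(a*6))+((y+3)+(7+5)))*(3*((6*z)+(a+y))))*((((y*9)+z)*((6*y)*(0+1)))+(5*7)))) -> (((((z+z)+(a*6))+((y+3)+(7+5)))*(3*((6*z)+(a+y))))*((((y*9)+z)*((6*y)*(0+1)))+(5*7))); overall: (1*(((((z+z)+(a*6))+((y+3)+(7+5)))*(3*((6*z)+(a+y))))*((((y*9)+z)*((6*y)*(0+1)))+(5*7)))) -> (((((z+z)+(a*6))+((y+3)+(7+5)))*(3*((6*z)+(a+y))))*((((y*9)+z)*((6*y)*(0+1)))+(5*7)))
Step 3: at LLRR: (7+5) -> 12; overall: (((((z+z)+(a*6))+((y+3)+(7+5)))*(3*((6*z)+(a+y))))*((((y*9)+z)*((6*y)*(0+1)))+(5*7))) -> (((((z+z)+(a*6))+((y+3)+12))*(3*((6*z)+(a+y))))*((((y*9)+z)*((6*y)*(0+1)))+(5*7)))
Step 4: at RLRR: (0+1) -> 1; overall: (((((z+z)+(a*6))+((y+3)+12))*(3*((6*z)+(a+y))))*((((y*9)+z)*((6*y)*(0+1)))+(5*7))) -> (((((z+z)+(a*6))+((y+3)+12))*(3*((6*z)+(a+y))))*((((y*9)+z)*((6*y)*1))+(5*7)))
Step 5: at RLR: ((6*y)*1) -> (6*y); overall: (((((z+z)+(a*6))+((y+3)+12))*(3*((6*z)+(a+y))))*((((y*9)+z)*((6*y)*1))+(5*7))) -> (((((z+z)+(a*6))+((y+3)+12))*(3*((6*z)+(a+y))))*((((y*9)+z)*(6*y))+(5*7)))
Step 6: at RR: (5*7) -> 35; overall: (((((z+z)+(a*6))+((y+3)+12))*(3*((6*z)+(a+y))))*((((y*9)+z)*(6*y))+(5*7))) -> (((((z+z)+(a*6))+((y+3)+12))*(3*((6*z)+(a+y))))*((((y*9)+z)*(6*y))+35))
Fixed point: (((((z+z)+(a*6))+((y+3)+12))*(3*((6*z)+(a+y))))*((((y*9)+z)*(6*y))+35))

Answer: (((((z+z)+(a*6))+((y+3)+12))*(3*((6*z)+(a+y))))*((((y*9)+z)*(6*y))+35))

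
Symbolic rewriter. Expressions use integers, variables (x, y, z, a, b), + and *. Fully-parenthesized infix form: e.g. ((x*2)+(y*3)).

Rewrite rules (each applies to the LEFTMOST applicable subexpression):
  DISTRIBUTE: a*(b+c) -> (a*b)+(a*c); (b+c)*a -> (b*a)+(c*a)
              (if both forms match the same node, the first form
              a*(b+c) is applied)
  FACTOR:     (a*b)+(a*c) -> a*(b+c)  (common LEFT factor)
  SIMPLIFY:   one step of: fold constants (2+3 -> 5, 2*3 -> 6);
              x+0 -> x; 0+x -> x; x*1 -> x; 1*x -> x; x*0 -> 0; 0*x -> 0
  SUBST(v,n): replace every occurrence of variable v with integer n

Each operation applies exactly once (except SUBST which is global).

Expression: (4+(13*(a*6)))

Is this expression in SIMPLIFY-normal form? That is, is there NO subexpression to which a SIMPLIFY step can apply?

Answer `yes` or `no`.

Answer: yes

Derivation:
Expression: (4+(13*(a*6)))
Scanning for simplifiable subexpressions (pre-order)...
  at root: (4+(13*(a*6))) (not simplifiable)
  at R: (13*(a*6)) (not simplifiable)
  at RR: (a*6) (not simplifiable)
Result: no simplifiable subexpression found -> normal form.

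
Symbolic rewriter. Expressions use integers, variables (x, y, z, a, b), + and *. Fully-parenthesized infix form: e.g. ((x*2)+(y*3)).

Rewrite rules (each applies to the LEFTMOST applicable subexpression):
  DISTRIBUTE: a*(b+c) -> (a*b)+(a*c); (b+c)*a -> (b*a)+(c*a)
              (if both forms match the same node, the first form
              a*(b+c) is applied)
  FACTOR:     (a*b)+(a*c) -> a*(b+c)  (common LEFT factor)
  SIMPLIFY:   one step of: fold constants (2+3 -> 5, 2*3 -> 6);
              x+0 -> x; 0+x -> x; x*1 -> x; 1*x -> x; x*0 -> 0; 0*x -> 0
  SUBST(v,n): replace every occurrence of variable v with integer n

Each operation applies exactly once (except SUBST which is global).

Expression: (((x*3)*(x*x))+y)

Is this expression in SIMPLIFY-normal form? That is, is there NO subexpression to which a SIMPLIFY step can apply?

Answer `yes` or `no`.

Answer: yes

Derivation:
Expression: (((x*3)*(x*x))+y)
Scanning for simplifiable subexpressions (pre-order)...
  at root: (((x*3)*(x*x))+y) (not simplifiable)
  at L: ((x*3)*(x*x)) (not simplifiable)
  at LL: (x*3) (not simplifiable)
  at LR: (x*x) (not simplifiable)
Result: no simplifiable subexpression found -> normal form.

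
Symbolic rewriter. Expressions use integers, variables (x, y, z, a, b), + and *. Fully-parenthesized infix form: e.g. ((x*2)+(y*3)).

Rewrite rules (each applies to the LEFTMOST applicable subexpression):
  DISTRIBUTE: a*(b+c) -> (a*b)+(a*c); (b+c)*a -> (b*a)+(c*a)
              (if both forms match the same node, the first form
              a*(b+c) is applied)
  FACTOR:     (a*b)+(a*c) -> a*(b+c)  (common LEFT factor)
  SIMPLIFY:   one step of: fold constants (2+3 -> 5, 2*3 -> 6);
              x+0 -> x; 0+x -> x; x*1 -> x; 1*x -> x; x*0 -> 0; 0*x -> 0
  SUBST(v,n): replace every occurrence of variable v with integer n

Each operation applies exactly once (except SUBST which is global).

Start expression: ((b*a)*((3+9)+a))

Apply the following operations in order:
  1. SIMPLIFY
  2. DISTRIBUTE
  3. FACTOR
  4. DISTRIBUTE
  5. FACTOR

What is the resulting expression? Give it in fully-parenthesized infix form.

Start: ((b*a)*((3+9)+a))
Apply SIMPLIFY at RL (target: (3+9)): ((b*a)*((3+9)+a)) -> ((b*a)*(12+a))
Apply DISTRIBUTE at root (target: ((b*a)*(12+a))): ((b*a)*(12+a)) -> (((b*a)*12)+((b*a)*a))
Apply FACTOR at root (target: (((b*a)*12)+((b*a)*a))): (((b*a)*12)+((b*a)*a)) -> ((b*a)*(12+a))
Apply DISTRIBUTE at root (target: ((b*a)*(12+a))): ((b*a)*(12+a)) -> (((b*a)*12)+((b*a)*a))
Apply FACTOR at root (target: (((b*a)*12)+((b*a)*a))): (((b*a)*12)+((b*a)*a)) -> ((b*a)*(12+a))

Answer: ((b*a)*(12+a))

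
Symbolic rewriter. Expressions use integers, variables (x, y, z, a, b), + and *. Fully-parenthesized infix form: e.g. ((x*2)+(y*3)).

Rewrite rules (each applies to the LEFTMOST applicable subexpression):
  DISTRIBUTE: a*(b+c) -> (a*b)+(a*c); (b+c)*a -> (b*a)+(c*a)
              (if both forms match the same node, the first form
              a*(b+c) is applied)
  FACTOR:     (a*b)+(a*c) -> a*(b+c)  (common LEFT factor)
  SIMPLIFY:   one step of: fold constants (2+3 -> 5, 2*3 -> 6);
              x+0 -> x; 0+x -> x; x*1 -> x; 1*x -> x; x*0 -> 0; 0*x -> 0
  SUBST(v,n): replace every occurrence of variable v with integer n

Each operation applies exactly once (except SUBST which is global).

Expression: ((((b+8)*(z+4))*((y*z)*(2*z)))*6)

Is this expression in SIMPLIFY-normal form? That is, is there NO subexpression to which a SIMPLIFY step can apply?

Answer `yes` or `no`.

Answer: yes

Derivation:
Expression: ((((b+8)*(z+4))*((y*z)*(2*z)))*6)
Scanning for simplifiable subexpressions (pre-order)...
  at root: ((((b+8)*(z+4))*((y*z)*(2*z)))*6) (not simplifiable)
  at L: (((b+8)*(z+4))*((y*z)*(2*z))) (not simplifiable)
  at LL: ((b+8)*(z+4)) (not simplifiable)
  at LLL: (b+8) (not simplifiable)
  at LLR: (z+4) (not simplifiable)
  at LR: ((y*z)*(2*z)) (not simplifiable)
  at LRL: (y*z) (not simplifiable)
  at LRR: (2*z) (not simplifiable)
Result: no simplifiable subexpression found -> normal form.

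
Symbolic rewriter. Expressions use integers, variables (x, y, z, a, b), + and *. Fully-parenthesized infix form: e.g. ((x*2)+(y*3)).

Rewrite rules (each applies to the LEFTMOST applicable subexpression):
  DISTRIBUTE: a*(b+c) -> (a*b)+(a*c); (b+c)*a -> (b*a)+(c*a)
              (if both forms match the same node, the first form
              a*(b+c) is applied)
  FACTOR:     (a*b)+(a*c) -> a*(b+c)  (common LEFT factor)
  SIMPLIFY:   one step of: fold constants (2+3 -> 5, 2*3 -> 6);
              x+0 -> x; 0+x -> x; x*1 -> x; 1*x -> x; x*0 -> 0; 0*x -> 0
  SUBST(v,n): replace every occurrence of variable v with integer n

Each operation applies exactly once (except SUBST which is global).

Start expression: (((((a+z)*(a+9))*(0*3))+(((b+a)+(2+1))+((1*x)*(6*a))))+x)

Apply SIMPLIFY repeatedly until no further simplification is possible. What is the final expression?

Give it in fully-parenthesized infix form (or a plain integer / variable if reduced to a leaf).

Start: (((((a+z)*(a+9))*(0*3))+(((b+a)+(2+1))+((1*x)*(6*a))))+x)
Step 1: at LLR: (0*3) -> 0; overall: (((((a+z)*(a+9))*(0*3))+(((b+a)+(2+1))+((1*x)*(6*a))))+x) -> (((((a+z)*(a+9))*0)+(((b+a)+(2+1))+((1*x)*(6*a))))+x)
Step 2: at LL: (((a+z)*(a+9))*0) -> 0; overall: (((((a+z)*(a+9))*0)+(((b+a)+(2+1))+((1*x)*(6*a))))+x) -> ((0+(((b+a)+(2+1))+((1*x)*(6*a))))+x)
Step 3: at L: (0+(((b+a)+(2+1))+((1*x)*(6*a)))) -> (((b+a)+(2+1))+((1*x)*(6*a))); overall: ((0+(((b+a)+(2+1))+((1*x)*(6*a))))+x) -> ((((b+a)+(2+1))+((1*x)*(6*a)))+x)
Step 4: at LLR: (2+1) -> 3; overall: ((((b+a)+(2+1))+((1*x)*(6*a)))+x) -> ((((b+a)+3)+((1*x)*(6*a)))+x)
Step 5: at LRL: (1*x) -> x; overall: ((((b+a)+3)+((1*x)*(6*a)))+x) -> ((((b+a)+3)+(x*(6*a)))+x)
Fixed point: ((((b+a)+3)+(x*(6*a)))+x)

Answer: ((((b+a)+3)+(x*(6*a)))+x)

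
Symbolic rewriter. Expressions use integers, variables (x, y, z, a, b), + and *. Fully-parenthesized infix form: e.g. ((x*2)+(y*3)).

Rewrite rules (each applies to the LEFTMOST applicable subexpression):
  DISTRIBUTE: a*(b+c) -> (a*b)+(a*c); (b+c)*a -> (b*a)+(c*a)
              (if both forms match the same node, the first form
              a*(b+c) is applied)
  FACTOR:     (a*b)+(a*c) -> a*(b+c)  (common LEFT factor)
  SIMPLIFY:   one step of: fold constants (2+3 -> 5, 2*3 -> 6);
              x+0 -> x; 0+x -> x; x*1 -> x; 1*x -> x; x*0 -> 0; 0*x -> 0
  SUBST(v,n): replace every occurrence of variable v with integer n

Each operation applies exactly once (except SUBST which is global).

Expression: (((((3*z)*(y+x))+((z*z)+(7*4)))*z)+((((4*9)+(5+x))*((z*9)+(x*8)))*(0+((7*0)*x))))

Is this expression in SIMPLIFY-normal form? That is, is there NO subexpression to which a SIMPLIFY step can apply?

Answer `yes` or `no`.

Answer: no

Derivation:
Expression: (((((3*z)*(y+x))+((z*z)+(7*4)))*z)+((((4*9)+(5+x))*((z*9)+(x*8)))*(0+((7*0)*x))))
Scanning for simplifiable subexpressions (pre-order)...
  at root: (((((3*z)*(y+x))+((z*z)+(7*4)))*z)+((((4*9)+(5+x))*((z*9)+(x*8)))*(0+((7*0)*x)))) (not simplifiable)
  at L: ((((3*z)*(y+x))+((z*z)+(7*4)))*z) (not simplifiable)
  at LL: (((3*z)*(y+x))+((z*z)+(7*4))) (not simplifiable)
  at LLL: ((3*z)*(y+x)) (not simplifiable)
  at LLLL: (3*z) (not simplifiable)
  at LLLR: (y+x) (not simplifiable)
  at LLR: ((z*z)+(7*4)) (not simplifiable)
  at LLRL: (z*z) (not simplifiable)
  at LLRR: (7*4) (SIMPLIFIABLE)
  at R: ((((4*9)+(5+x))*((z*9)+(x*8)))*(0+((7*0)*x))) (not simplifiable)
  at RL: (((4*9)+(5+x))*((z*9)+(x*8))) (not simplifiable)
  at RLL: ((4*9)+(5+x)) (not simplifiable)
  at RLLL: (4*9) (SIMPLIFIABLE)
  at RLLR: (5+x) (not simplifiable)
  at RLR: ((z*9)+(x*8)) (not simplifiable)
  at RLRL: (z*9) (not simplifiable)
  at RLRR: (x*8) (not simplifiable)
  at RR: (0+((7*0)*x)) (SIMPLIFIABLE)
  at RRR: ((7*0)*x) (not simplifiable)
  at RRRL: (7*0) (SIMPLIFIABLE)
Found simplifiable subexpr at path LLRR: (7*4)
One SIMPLIFY step would give: (((((3*z)*(y+x))+((z*z)+28))*z)+((((4*9)+(5+x))*((z*9)+(x*8)))*(0+((7*0)*x))))
-> NOT in normal form.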